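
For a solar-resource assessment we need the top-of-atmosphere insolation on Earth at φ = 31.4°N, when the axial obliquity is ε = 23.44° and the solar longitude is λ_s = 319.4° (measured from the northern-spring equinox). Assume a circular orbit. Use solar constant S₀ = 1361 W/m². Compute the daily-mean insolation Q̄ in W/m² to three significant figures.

Solar declination: sin δ = sin ε · sin λ_s = sin 23.44° × sin 319.4° = -0.25887, so δ = -15.003°.
cos H₀ = −tan(+31.4°) tan(-15.003°) = 0.1636, H₀ = 1.4065 rad.
Bracket: H₀ sin φ sin δ + cos φ cos δ sin H₀ = 1.4065×0.52101×-0.25887 + 0.85355×0.96591×0.98653 = -0.189700 + 0.813347 = 0.623647.
Q̄ = (S₀/π) × [bracket] = (1361/π) × 0.623647 = 270.2 W/m².

Q̄ ≈ 270 W/m²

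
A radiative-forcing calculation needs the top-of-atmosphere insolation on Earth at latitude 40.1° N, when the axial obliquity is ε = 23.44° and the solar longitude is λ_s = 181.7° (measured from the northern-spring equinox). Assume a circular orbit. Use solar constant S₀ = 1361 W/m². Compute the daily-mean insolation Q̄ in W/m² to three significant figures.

Q̄ ≈ 326 W/m²

Solar declination: sin δ = sin ε · sin λ_s = sin 23.44° × sin 181.7° = -0.01180, so δ = -0.676°.
cos H₀ = −tan(+40.1°) tan(-0.676°) = 0.0099, H₀ = 1.5609 rad.
Bracket: H₀ sin φ sin δ + cos φ cos δ sin H₀ = 1.5609×0.64412×-0.01180 + 0.76492×0.99993×0.99995 = -0.011864 + 0.764828 = 0.752964.
Q̄ = (S₀/π) × [bracket] = (1361/π) × 0.752964 = 326.2 W/m².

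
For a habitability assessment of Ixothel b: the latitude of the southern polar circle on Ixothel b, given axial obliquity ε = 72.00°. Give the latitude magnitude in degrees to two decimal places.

18.00°

The polar circle is the lowest latitude that experiences at least one full rotation of continuous darkness at the northern-summer solstice; it lies at |ϕ| = 90° − ε = 90° − 72.00° = 18.00°.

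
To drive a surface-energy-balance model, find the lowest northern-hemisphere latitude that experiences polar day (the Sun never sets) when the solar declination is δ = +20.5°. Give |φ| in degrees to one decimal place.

Polar day requires cos H₀ = −tan φ tan δ ≤ −1, i.e. tan φ tan δ ≥ 1.
The boundary is |tan φ| · |tan δ| = 1, so |φ| = 90° − |δ| = 90° − 20.5° = 69.5° in the northern hemisphere.

|φ| = 69.5°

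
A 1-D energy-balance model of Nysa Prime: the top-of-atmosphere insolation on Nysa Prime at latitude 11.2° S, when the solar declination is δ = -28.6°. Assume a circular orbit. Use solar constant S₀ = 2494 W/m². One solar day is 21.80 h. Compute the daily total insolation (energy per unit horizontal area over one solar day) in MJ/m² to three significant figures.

cos H₀ = −tan(-11.2°) tan(-28.600°) = -0.1080, H₀ = 1.6790 rad.
Bracket: H₀ sin φ sin δ + cos φ cos δ sin H₀ = 1.6790×-0.19423×-0.47869 + 0.98096×0.87798×0.99416 = 0.156107 + 0.856233 = 1.012340.
Q̄ = (S₀/π) × [bracket] = (2494/π) × 1.012340 = 803.66 W/m².
Daily total = Q̄ × 21.80 h × 3600 s/h = 803.66 × 21.80 × 3600 / 10⁶ = 63.07 MJ/m².

63.1 MJ/m²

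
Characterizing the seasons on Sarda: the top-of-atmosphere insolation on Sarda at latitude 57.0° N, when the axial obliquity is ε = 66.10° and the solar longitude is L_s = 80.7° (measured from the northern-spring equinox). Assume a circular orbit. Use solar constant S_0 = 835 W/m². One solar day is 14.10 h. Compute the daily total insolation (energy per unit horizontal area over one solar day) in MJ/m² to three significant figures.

Solar declination: sin δ = sin ε · sin L_s = sin 66.10° × sin 80.7° = 0.90224, so δ = +64.454°.
cos h₀ = −tan(+57.0°) tan(+64.454°) = -3.2217 ≤ −1 ⇒ polar day, h₀ = π.
Bracket: h₀ sin ϕ sin δ + cos ϕ cos δ sin h₀ = 3.1416×0.83867×0.90224 + 0.54464×0.43124×0.00000 = 2.377191 + 0.000000 = 2.377191.
Q̄ = (S_0/π) × [bracket] = (835/π) × 2.377191 = 631.83 W/m².
Daily total = Q̄ × 14.10 h × 3600 s/h = 631.83 × 14.10 × 3600 / 10⁶ = 32.07 MJ/m².

32.1 MJ/m²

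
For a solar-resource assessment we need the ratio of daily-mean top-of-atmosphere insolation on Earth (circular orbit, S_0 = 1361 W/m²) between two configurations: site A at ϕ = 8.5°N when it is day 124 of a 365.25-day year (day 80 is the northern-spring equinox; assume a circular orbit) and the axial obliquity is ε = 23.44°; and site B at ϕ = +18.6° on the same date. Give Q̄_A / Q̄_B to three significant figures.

— Configuration A (ϕ=+8.5°):
Solar longitude: L_s = 360° × (124 − 80)/365.25 = 43.368°.
sin δ = sin 23.44° × sin 43.368° = 0.27315, so δ = +15.852°.
cos h₀ = −tan(+8.5°) tan(+15.852°) = -0.0424, h₀ = 1.6132 rad.
Bracket: h₀ sin ϕ sin δ + cos ϕ cos δ sin h₀ = 1.6132×0.14781×0.27315 + 0.98902×0.96197×0.99910 = 0.065132 + 0.950551 = 1.015683.
Q̄ = (S_0/π) × [bracket] = (1361/π) × 1.015683 = 440.01 W/m².
— Configuration B (ϕ=+18.6°):
cos h₀ = −tan(+18.6°) tan(+15.852°) = -0.0956, h₀ = 1.6665 rad.
Bracket: h₀ sin ϕ sin δ + cos ϕ cos δ sin h₀ = 1.6665×0.31896×0.27315 + 0.94777×0.96197×0.99542 = 0.145192 + 0.907551 = 1.052743.
Q̄ = (S_0/π) × [bracket] = (1361/π) × 1.052743 = 456.07 W/m².
Ratio Q̄_A / Q̄_B = 440.01 / 456.07 = 0.9648.

Q̄_A / Q̄_B ≈ 0.965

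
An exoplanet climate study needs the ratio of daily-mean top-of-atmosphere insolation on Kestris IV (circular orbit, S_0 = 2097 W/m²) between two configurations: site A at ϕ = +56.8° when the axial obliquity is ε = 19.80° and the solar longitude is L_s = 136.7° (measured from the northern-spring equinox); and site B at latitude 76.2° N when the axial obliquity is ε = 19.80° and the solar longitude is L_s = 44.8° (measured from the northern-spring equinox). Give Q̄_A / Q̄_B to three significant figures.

— Configuration A (ϕ=+56.8°):
Solar declination: sin δ = sin ε · sin L_s = sin 19.80° × sin 136.7° = 0.23231, so δ = +13.433°.
cos h₀ = −tan(+56.8°) tan(+13.433°) = -0.3650, h₀ = 1.9444 rad.
Bracket: h₀ sin ϕ sin δ + cos ϕ cos δ sin h₀ = 1.9444×0.83676×0.23231 + 0.54756×0.97264×0.93101 = 0.377967 + 0.495836 = 0.873803.
Q̄ = (S_0/π) × [bracket] = (2097/π) × 0.873803 = 583.26 W/m².
— Configuration B (ϕ=+76.2°):
Solar declination: sin δ = sin ε · sin L_s = sin 19.80° × sin 44.8° = 0.23869, so δ = +13.809°.
cos h₀ = −tan(+76.2°) tan(+13.809°) = -1.0007 ≤ −1 ⇒ polar day, h₀ = π.
Bracket: h₀ sin ϕ sin δ + cos ϕ cos δ sin h₀ = 3.1416×0.97113×0.23869 + 0.23853×0.97110×0.00000 = 0.728220 + 0.000000 = 0.728220.
Q̄ = (S_0/π) × [bracket] = (2097/π) × 0.728220 = 486.08 W/m².
Ratio Q̄_A / Q̄_B = 583.26 / 486.08 = 1.200.

Q̄_A / Q̄_B ≈ 1.20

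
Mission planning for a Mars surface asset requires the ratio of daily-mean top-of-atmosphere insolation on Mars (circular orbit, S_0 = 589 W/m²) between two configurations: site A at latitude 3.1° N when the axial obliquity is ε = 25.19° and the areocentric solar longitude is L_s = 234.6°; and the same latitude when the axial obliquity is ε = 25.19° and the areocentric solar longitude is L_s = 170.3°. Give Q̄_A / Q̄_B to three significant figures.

Q̄_A / Q̄_B ≈ 0.905

— Configuration A (ϕ=+3.1°):
sin δ = sin 25.19° × sin 234.6° = -0.34694, so δ = -20.300°.
cos h₀ = −tan(+3.1°) tan(-20.300°) = 0.0200, h₀ = 1.5508 rad.
Bracket: h₀ sin ϕ sin δ + cos ϕ cos δ sin h₀ = 1.5508×0.05408×-0.34694 + 0.99854×0.93789×0.99980 = -0.029097 + 0.936333 = 0.907236.
Q̄ = (S_0/π) × [bracket] = (589/π) × 0.907236 = 170.09 W/m².
— Configuration B (ϕ=+3.1°):
sin δ = sin 25.19° × sin 170.3° = 0.07171, so δ = +4.112°.
cos h₀ = −tan(+3.1°) tan(+4.112°) = -0.0039, h₀ = 1.5747 rad.
Bracket: h₀ sin ϕ sin δ + cos ϕ cos δ sin h₀ = 1.5747×0.05408×0.07171 + 0.99854×0.99743×0.99999 = 0.006107 + 0.995964 = 1.002071.
Q̄ = (S_0/π) × [bracket] = (589/π) × 1.002071 = 187.87 W/m².
Ratio Q̄_A / Q̄_B = 170.09 / 187.87 = 0.9054.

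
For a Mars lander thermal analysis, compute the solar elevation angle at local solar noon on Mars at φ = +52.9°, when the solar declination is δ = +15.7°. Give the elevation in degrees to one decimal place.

At local noon the hour angle is zero, so the zenith angle equals |φ − δ| = |+52.9° − (+15.700°)| = 37.200°.
Elevation = 90° − 37.200° = 52.8°.

52.8°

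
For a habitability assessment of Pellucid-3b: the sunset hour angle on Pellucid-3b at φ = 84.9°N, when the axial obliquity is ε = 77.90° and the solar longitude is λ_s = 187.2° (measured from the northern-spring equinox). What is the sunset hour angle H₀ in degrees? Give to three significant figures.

Solar declination: sin δ = sin ε · sin λ_s = sin 77.90° × sin 187.2° = -0.12255, so δ = -7.039°.
cos H₀ = −tan φ · tan δ = 1.3836 ≥ 1, so the host star never rises (polar night) and H₀ = 0.

H₀ = 0.00°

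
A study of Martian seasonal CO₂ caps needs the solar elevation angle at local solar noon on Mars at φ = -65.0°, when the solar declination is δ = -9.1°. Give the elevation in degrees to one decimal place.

At local noon the hour angle is zero, so the zenith angle equals |φ − δ| = |-65.0° − (-9.100°)| = 55.900°.
Elevation = 90° − 55.900° = 34.1°.

34.1°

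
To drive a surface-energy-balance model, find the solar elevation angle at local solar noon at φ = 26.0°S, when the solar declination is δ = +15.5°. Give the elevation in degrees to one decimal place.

48.5°

At local noon the hour angle is zero, so the zenith angle equals |φ − δ| = |-26.0° − (+15.500°)| = 41.500°.
Elevation = 90° − 41.500° = 48.5°.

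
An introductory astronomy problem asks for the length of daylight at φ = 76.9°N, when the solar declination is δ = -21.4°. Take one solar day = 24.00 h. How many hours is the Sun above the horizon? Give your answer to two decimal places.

0.00 h

cos H₀ = −tan φ · tan δ = 1.6841 ≥ 1, so the Sun never rises (polar night) and H₀ = 0.
Daylight = 2H₀/(2π) × 24.00 h = (0.0000/π) × 24.00 = 0.00 h.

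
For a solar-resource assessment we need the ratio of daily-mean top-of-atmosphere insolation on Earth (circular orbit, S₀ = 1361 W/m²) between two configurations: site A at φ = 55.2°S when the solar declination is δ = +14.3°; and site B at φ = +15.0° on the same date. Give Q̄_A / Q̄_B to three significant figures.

Q̄_A / Q̄_B ≈ 0.262

— Configuration A (φ=-55.2°):
cos H₀ = −tan(-55.2°) tan(+14.300°) = 0.3667, H₀ = 1.1953 rad.
Bracket: H₀ sin φ sin δ + cos φ cos δ sin H₀ = 1.1953×-0.82115×0.24700 + 0.57071×0.96902×0.93032 = -0.242436 + 0.514494 = 0.272058.
Q̄ = (S₀/π) × [bracket] = (1361/π) × 0.272058 = 117.86 W/m².
— Configuration B (φ=+15.0°):
cos H₀ = −tan(+15.0°) tan(+14.300°) = -0.0683, H₀ = 1.6391 rad.
Bracket: H₀ sin φ sin δ + cos φ cos δ sin H₀ = 1.6391×0.25882×0.24700 + 0.96593×0.96902×0.99766 = 0.104785 + 0.933815 = 1.038600.
Q̄ = (S₀/π) × [bracket] = (1361/π) × 1.038600 = 449.94 W/m².
Ratio Q̄_A / Q̄_B = 117.86 / 449.94 = 0.2619.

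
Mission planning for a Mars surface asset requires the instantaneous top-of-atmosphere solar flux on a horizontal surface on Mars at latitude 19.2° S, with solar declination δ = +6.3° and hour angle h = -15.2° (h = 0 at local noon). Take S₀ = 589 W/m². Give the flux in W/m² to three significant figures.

512 W/m²

cos θ_z = sin φ sin δ + cos φ cos δ cos h = -0.036088 + 0.905835 = 0.869747.
Flux = S₀ · cos θ_z = 589 × 0.869747 = 512.3 W/m².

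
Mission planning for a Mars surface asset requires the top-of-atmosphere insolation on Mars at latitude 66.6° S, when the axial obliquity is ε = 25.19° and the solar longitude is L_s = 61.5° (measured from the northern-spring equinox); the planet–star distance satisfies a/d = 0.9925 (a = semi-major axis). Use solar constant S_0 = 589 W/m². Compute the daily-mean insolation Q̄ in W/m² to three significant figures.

Solar declination: sin δ = sin ε · sin L_s = sin 25.19° × sin 61.5° = 0.37404, so δ = +21.965°.
cos h₀ = −tan(-66.6°) tan(+21.965°) = 0.9320, h₀ = 0.3709 rad.
Bracket: h₀ sin ϕ sin δ + cos ϕ cos δ sin h₀ = 0.3709×-0.91775×0.37404 + 0.39715×0.92741×0.36241 = -0.127321 + 0.133483 = 0.006162.
Inverse-square distance factor (a/d)² = 0.9925² = 0.985056.
Q̄ = (S_0/π) × 0.985056 × [bracket] = (589/π) × 0.985056 × 0.006162 = 1.138 W/m².

Q̄ ≈ 1.14 W/m²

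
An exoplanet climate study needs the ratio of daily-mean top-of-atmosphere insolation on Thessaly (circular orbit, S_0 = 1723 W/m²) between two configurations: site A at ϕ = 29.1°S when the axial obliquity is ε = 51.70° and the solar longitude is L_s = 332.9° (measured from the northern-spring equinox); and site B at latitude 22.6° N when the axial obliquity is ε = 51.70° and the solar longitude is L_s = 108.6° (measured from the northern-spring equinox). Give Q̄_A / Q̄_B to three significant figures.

— Configuration A (ϕ=-29.1°):
Solar declination: sin δ = sin ε · sin L_s = sin 51.70° × sin 332.9° = -0.35750, so δ = -20.947°.
cos h₀ = −tan(-29.1°) tan(-20.947°) = -0.2131, h₀ = 1.7855 rad.
Bracket: h₀ sin ϕ sin δ + cos ϕ cos δ sin h₀ = 1.7855×-0.48634×-0.35750 + 0.87377×0.93391×0.97704 = 0.310439 + 0.797287 = 1.107726.
Q̄ = (S_0/π) × [bracket] = (1723/π) × 1.107726 = 607.53 W/m².
— Configuration B (ϕ=+22.6°):
Solar declination: sin δ = sin ε · sin L_s = sin 51.70° × sin 108.6° = 0.74379, so δ = +48.055°.
cos h₀ = −tan(+22.6°) tan(+48.055°) = -0.4632, h₀ = 2.0524 rad.
Bracket: h₀ sin ϕ sin δ + cos ϕ cos δ sin h₀ = 2.0524×0.38430×0.74379 + 0.92321×0.66842×0.88626 = 0.586655 + 0.546904 = 1.133559.
Q̄ = (S_0/π) × [bracket] = (1723/π) × 1.133559 = 621.70 W/m².
Ratio Q̄_A / Q̄_B = 607.53 / 621.70 = 0.9772.

Q̄_A / Q̄_B ≈ 0.977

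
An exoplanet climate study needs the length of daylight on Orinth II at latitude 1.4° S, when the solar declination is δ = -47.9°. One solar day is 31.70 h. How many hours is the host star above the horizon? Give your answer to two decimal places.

cos H₀ = −tan φ · tan δ = −tan(-1.4°) × tan(-47.900°) = -0.0270, so H₀ = 1.5978 rad = 91.55°.
Daylight = 2H₀/(2π) × 31.70 h = (1.5978/π) × 31.70 = 16.12 h.

16.12 h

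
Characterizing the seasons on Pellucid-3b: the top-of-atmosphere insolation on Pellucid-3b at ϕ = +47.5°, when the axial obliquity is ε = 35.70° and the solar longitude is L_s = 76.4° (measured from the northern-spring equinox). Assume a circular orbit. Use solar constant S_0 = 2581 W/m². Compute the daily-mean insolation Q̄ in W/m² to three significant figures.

Solar declination: sin δ = sin ε · sin L_s = sin 35.70° × sin 76.4° = 0.56718, so δ = +34.554°.
cos h₀ = −tan(+47.5°) tan(+34.554°) = -0.7515, h₀ = 2.4212 rad.
Bracket: h₀ sin ϕ sin δ + cos ϕ cos δ sin h₀ = 2.4212×0.73728×0.56718 + 0.67559×0.82359×0.65968 = 1.012474 + 0.367052 = 1.379526.
Q̄ = (S_0/π) × [bracket] = (2581/π) × 1.379526 = 1133 W/m².

Q̄ ≈ 1.13e+03 W/m²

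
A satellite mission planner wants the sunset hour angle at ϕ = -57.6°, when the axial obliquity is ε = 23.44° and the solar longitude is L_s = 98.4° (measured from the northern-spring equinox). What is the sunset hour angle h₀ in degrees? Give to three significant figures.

h₀ = 47.6°

Solar declination: sin δ = sin ε · sin L_s = sin 23.44° × sin 98.4° = 0.39352, so δ = +23.174°.
cos h₀ = −tan ϕ · tan δ = −tan(-57.6°) × tan(+23.174°) = 0.6745, so h₀ = 0.8305 rad = 47.58°.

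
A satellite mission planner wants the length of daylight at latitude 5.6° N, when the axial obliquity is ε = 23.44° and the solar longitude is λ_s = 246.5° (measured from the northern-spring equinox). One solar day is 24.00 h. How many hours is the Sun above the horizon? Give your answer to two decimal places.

11.71 h

Solar declination: sin δ = sin ε · sin λ_s = sin 23.44° × sin 246.5° = -0.36480, so δ = -21.395°.
cos H₀ = −tan φ · tan δ = −tan(+5.6°) × tan(-21.395°) = 0.0384, so H₀ = 1.5324 rad = 87.80°.
Daylight = 2H₀/(2π) × 24.00 h = (1.5324/π) × 24.00 = 11.71 h.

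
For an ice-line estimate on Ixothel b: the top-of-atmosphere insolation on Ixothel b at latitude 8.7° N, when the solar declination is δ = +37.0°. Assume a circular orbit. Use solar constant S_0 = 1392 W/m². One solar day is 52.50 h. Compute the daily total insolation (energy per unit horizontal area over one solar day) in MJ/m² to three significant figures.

cos h₀ = −tan(+8.7°) tan(+37.000°) = -0.1153, h₀ = 1.6864 rad.
Bracket: h₀ sin ϕ sin δ + cos ϕ cos δ sin h₀ = 1.6864×0.15126×0.60182 + 0.98849×0.79864×0.99333 = 0.153515 + 0.784182 = 0.937697.
Q̄ = (S_0/π) × [bracket] = (1392/π) × 0.937697 = 415.48 W/m².
Daily total = Q̄ × 52.50 h × 3600 s/h = 415.48 × 52.50 × 3600 / 10⁶ = 78.53 MJ/m².

78.5 MJ/m²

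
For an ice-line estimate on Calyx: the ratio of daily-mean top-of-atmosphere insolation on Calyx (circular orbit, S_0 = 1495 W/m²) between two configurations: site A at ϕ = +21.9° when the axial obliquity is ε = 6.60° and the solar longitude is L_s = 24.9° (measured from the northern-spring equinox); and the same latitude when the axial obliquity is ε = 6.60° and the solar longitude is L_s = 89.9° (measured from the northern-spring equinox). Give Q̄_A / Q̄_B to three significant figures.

Q̄_A / Q̄_B ≈ 0.965

— Configuration A (ϕ=+21.9°):
Solar declination: sin δ = sin ε · sin L_s = sin 6.60° × sin 24.9° = 0.04839, so δ = +2.774°.
cos h₀ = −tan(+21.9°) tan(+2.774°) = -0.0195, h₀ = 1.5903 rad.
Bracket: h₀ sin ϕ sin δ + cos ϕ cos δ sin h₀ = 1.5903×0.37299×0.04839 + 0.92784×0.99883×0.99981 = 0.028703 + 0.926578 = 0.955281.
Q̄ = (S_0/π) × [bracket] = (1495/π) × 0.955281 = 454.59 W/m².
— Configuration B (ϕ=+21.9°):
Solar declination: sin δ = sin ε · sin L_s = sin 6.60° × sin 89.9° = 0.11494, so δ = +6.600°.
cos h₀ = −tan(+21.9°) tan(+6.600°) = -0.0465, h₀ = 1.6173 rad.
Bracket: h₀ sin ϕ sin δ + cos ϕ cos δ sin h₀ = 1.6173×0.37299×0.11494 + 0.92784×0.99337×0.99892 = 0.069336 + 0.920693 = 0.990029.
Q̄ = (S_0/π) × [bracket] = (1495/π) × 0.990029 = 471.13 W/m².
Ratio Q̄_A / Q̄_B = 454.59 / 471.13 = 0.9649.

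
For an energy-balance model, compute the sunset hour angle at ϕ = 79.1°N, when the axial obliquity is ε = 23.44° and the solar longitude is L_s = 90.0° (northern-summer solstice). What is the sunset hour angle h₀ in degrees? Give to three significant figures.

Solar declination: sin δ = sin ε · sin L_s = sin 23.44° × sin 90.0° = 0.39779, so δ = +23.440°.
Sunrise equation: cos h₀ = −tan ϕ · tan δ = -2.2515 ≤ −1, so the Sun never sets (polar day) and h₀ = π.

h₀ = 180°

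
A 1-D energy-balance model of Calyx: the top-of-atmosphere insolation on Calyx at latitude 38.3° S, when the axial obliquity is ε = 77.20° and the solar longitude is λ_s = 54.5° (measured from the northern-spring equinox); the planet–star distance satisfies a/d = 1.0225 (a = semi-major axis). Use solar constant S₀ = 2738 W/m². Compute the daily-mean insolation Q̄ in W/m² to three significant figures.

Solar declination: sin δ = sin ε · sin λ_s = sin 77.20° × sin 54.5° = 0.79388, so δ = +52.550°.
cos H₀ = −tan(-38.3°) tan(+52.550°) = 1.0311 ≥ 1 ⇒ polar night, H₀ = 0 and Q̄ = 0.
Inverse-square distance factor (a/d)² = 1.0225² = 1.045506.

Q̄ ≈ 0.00 W/m²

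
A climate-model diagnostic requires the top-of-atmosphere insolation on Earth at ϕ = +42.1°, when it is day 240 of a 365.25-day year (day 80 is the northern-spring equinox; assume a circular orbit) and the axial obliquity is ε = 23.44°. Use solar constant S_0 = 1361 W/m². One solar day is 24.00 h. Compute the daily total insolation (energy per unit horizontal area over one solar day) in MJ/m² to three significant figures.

Solar longitude: L_s = 360° × (240 − 80)/365.25 = 157.700°.
sin δ = sin 23.44° × sin 157.700° = 0.15094, so δ = +8.682°.
cos h₀ = −tan(+42.1°) tan(+8.682°) = -0.1380, h₀ = 1.7092 rad.
Bracket: h₀ sin ϕ sin δ + cos ϕ cos δ sin h₀ = 1.7092×0.67043×0.15094 + 0.74198×0.98854×0.99044 = 0.172962 + 0.726465 = 0.899427.
Q̄ = (S_0/π) × [bracket] = (1361/π) × 0.899427 = 389.65 W/m².
Daily total = Q̄ × 24.00 h × 3600 s/h = 389.65 × 24.00 × 3600 / 10⁶ = 33.67 MJ/m².

33.7 MJ/m²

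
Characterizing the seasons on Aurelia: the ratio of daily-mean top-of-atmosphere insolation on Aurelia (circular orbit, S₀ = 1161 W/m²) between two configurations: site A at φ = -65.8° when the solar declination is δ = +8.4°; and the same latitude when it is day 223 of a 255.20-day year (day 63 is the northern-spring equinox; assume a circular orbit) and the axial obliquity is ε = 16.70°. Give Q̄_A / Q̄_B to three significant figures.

— Configuration A (φ=-65.8°):
cos H₀ = −tan(-65.8°) tan(+8.400°) = 0.3286, H₀ = 1.2360 rad.
Bracket: H₀ sin φ sin δ + cos φ cos δ sin H₀ = 1.2360×-0.91212×0.14608 + 0.40992×0.98927×0.94448 = -0.164688 + 0.383007 = 0.218319.
Q̄ = (S₀/π) × [bracket] = (1161/π) × 0.218319 = 80.681 W/m².
— Configuration B (φ=-65.8°):
Solar longitude: λ_s = 360° × (223 − 63)/255.20 = 225.705°.
sin δ = sin 16.70° × sin 225.705° = -0.20568, so δ = -11.869°.
cos H₀ = −tan(-65.8°) tan(-11.869°) = -0.4677, H₀ = 2.0574 rad.
Bracket: H₀ sin φ sin δ + cos φ cos δ sin H₀ = 2.0574×-0.91212×-0.20568 + 0.40992×0.97862×0.88391 = 0.385978 + 0.354586 = 0.740564.
Q̄ = (S₀/π) × [bracket] = (1161/π) × 0.740564 = 273.68 W/m².
Ratio Q̄_A / Q̄_B = 80.681 / 273.68 = 0.2948.

Q̄_A / Q̄_B ≈ 0.295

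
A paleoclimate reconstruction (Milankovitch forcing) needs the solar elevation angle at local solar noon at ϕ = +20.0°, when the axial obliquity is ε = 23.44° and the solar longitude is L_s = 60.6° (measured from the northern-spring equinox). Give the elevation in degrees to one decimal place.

Solar declination: sin δ = sin ε · sin L_s = sin 23.44° × sin 60.6° = 0.34656, so δ = +20.277°.
At local noon the hour angle is zero, so the zenith angle equals |ϕ − δ| = |+20.0° − (+20.277°)| = 0.277°.
Elevation = 90° − 0.277° = 89.7°.

89.7°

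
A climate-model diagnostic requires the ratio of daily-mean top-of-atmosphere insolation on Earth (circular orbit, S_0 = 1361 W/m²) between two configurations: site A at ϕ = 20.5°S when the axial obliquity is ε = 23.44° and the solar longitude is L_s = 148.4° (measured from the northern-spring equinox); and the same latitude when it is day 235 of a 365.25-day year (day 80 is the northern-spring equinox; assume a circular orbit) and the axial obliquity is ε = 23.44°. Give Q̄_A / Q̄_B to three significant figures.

— Configuration A (ϕ=-20.5°):
Solar declination: sin δ = sin ε · sin L_s = sin 23.44° × sin 148.4° = 0.20844, so δ = +12.031°.
cos h₀ = −tan(-20.5°) tan(+12.031°) = 0.0797, h₀ = 1.4910 rad.
Bracket: h₀ sin ϕ sin δ + cos ϕ cos δ sin h₀ = 1.4910×-0.35021×0.20844 + 0.93667×0.97804×0.99682 = -0.108840 + 0.913188 = 0.804348.
Q̄ = (S_0/π) × [bracket] = (1361/π) × 0.804348 = 348.46 W/m².
— Configuration B (ϕ=-20.5°):
Solar longitude: L_s = 360° × (235 − 80)/365.25 = 152.772°.
sin δ = sin 23.44° × sin 152.772° = 0.18200, so δ = +10.486°.
cos h₀ = −tan(-20.5°) tan(+10.486°) = 0.0692, h₀ = 1.5015 rad.
Bracket: h₀ sin ϕ sin δ + cos ϕ cos δ sin h₀ = 1.5015×-0.35021×0.18200 + 0.93667×0.98330×0.99760 = -0.095703 + 0.918817 = 0.823114.
Q̄ = (S_0/π) × [bracket] = (1361/π) × 0.823114 = 356.59 W/m².
Ratio Q̄_A / Q̄_B = 348.46 / 356.59 = 0.9772.

Q̄_A / Q̄_B ≈ 0.977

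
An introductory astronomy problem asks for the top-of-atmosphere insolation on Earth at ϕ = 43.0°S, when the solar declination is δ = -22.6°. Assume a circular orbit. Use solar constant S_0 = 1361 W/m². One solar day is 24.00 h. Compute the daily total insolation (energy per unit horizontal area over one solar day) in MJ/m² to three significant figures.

42.6 MJ/m²

cos h₀ = −tan(-43.0°) tan(-22.600°) = -0.3882, h₀ = 1.9694 rad.
Bracket: h₀ sin ϕ sin δ + cos ϕ cos δ sin h₀ = 1.9694×-0.68200×-0.38430 + 0.73135×0.92321×0.92159 = 0.516165 + 0.622248 = 1.138413.
Q̄ = (S_0/π) × [bracket] = (1361/π) × 1.138413 = 493.18 W/m².
Daily total = Q̄ × 24.00 h × 3600 s/h = 493.18 × 24.00 × 3600 / 10⁶ = 42.61 MJ/m².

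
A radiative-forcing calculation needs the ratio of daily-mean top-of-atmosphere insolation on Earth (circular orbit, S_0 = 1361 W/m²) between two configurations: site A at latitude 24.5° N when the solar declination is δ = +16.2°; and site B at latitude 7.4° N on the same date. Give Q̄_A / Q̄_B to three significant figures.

Q̄_A / Q̄_B ≈ 1.05

— Configuration A (ϕ=+24.5°):
cos h₀ = −tan(+24.5°) tan(+16.200°) = -0.1324, h₀ = 1.7036 rad.
Bracket: h₀ sin ϕ sin δ + cos ϕ cos δ sin h₀ = 1.7036×0.41469×0.27899 + 0.90996×0.96029×0.99120 = 0.197097 + 0.866136 = 1.063233.
Q̄ = (S_0/π) × [bracket] = (1361/π) × 1.063233 = 460.61 W/m².
— Configuration B (ϕ=+7.4°):
cos h₀ = −tan(+7.4°) tan(+16.200°) = -0.0377, h₀ = 1.6085 rad.
Bracket: h₀ sin ϕ sin δ + cos ϕ cos δ sin h₀ = 1.6085×0.12880×0.27899 + 0.99167×0.96029×0.99929 = 0.057800 + 0.951615 = 1.009415.
Q̄ = (S_0/π) × [bracket] = (1361/π) × 1.009415 = 437.30 W/m².
Ratio Q̄_A / Q̄_B = 460.61 / 437.30 = 1.053.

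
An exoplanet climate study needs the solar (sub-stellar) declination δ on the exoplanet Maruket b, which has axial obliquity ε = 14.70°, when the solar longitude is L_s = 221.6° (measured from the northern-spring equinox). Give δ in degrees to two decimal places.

δ = -9.70°

sin δ = sin ε · sin L_s = sin 14.70° × sin 221.6° = -0.168477.
δ = arcsin(-0.168477) = -9.70°.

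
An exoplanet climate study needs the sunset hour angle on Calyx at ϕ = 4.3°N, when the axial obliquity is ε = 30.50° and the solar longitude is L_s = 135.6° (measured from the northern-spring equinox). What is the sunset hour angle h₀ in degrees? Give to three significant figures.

h₀ = 91.6°

Solar declination: sin δ = sin ε · sin L_s = sin 30.50° × sin 135.6° = 0.35511, so δ = +20.800°.
cos h₀ = −tan ϕ · tan δ = −tan(+4.3°) × tan(+20.800°) = -0.0286, so h₀ = 1.5994 rad = 91.64°.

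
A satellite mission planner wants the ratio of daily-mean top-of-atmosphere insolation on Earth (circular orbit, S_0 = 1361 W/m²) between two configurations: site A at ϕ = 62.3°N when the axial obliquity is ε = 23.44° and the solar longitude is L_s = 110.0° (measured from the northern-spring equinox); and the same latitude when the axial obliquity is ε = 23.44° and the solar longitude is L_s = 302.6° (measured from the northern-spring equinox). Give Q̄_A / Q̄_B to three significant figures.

Q̄_A / Q̄_B ≈ 14.1

— Configuration A (ϕ=+62.3°):
Solar declination: sin δ = sin ε · sin L_s = sin 23.44° × sin 110.0° = 0.37380, so δ = +21.950°.
cos h₀ = −tan(+62.3°) tan(+21.950°) = -0.7676, h₀ = 2.4459 rad.
Bracket: h₀ sin ϕ sin δ + cos ϕ cos δ sin h₀ = 2.4459×0.88539×0.37380 + 0.46484×0.92751×0.64090 = 0.809492 + 0.276320 = 1.085812.
Q̄ = (S_0/π) × [bracket] = (1361/π) × 1.085812 = 470.40 W/m².
— Configuration B (ϕ=+62.3°):
Solar declination: sin δ = sin ε · sin L_s = sin 23.44° × sin 302.6° = -0.33512, so δ = -19.580°.
cos h₀ = −tan(+62.3°) tan(-19.580°) = 0.6775, h₀ = 0.8265 rad.
Bracket: h₀ sin ϕ sin δ + cos ϕ cos δ sin h₀ = 0.8265×0.88539×-0.33512 + 0.46484×0.94218×0.73554 = -0.245232 + 0.322139 = 0.076907.
Q̄ = (S_0/π) × [bracket] = (1361/π) × 0.076907 = 33.318 W/m².
Ratio Q̄_A / Q̄_B = 470.40 / 33.318 = 14.12.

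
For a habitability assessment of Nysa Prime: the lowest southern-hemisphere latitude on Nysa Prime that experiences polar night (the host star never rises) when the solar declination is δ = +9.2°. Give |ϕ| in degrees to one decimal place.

|ϕ| = 80.8°

Polar night requires cos h₀ = −tan ϕ tan δ ≥ 1, i.e. tan ϕ tan δ ≤ −1.
The boundary is |tan ϕ| · |tan δ| = 1, so |ϕ| = 90° − |δ| = 90° − 9.2° = 80.8° in the southern hemisphere.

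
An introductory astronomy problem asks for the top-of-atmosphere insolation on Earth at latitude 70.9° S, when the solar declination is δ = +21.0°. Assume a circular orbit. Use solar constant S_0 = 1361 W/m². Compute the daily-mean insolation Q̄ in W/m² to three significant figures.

cos h₀ = −tan(-70.9°) tan(+21.000°) = 1.1085 ≥ 1 ⇒ polar night, h₀ = 0 and Q̄ = 0.

Q̄ ≈ 0.00 W/m²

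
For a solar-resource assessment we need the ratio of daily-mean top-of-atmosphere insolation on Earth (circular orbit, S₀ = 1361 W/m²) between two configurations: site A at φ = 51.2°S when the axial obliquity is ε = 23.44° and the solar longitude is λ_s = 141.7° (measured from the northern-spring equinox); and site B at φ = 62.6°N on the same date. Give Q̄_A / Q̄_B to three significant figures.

— Configuration A (φ=-51.2°):
Solar declination: sin δ = sin ε · sin λ_s = sin 23.44° × sin 141.7° = 0.24654, so δ = +14.273°.
cos H₀ = −tan(-51.2°) tan(+14.273°) = 0.3164, H₀ = 1.2489 rad.
Bracket: H₀ sin φ sin δ + cos φ cos δ sin H₀ = 1.2489×-0.77934×0.24654 + 0.62660×0.96913×0.94863 = -0.239962 + 0.576062 = 0.336100.
Q̄ = (S₀/π) × [bracket] = (1361/π) × 0.336100 = 145.61 W/m².
— Configuration B (φ=+62.6°):
cos H₀ = −tan(+62.6°) tan(+14.273°) = -0.4908, H₀ = 2.0838 rad.
Bracket: H₀ sin φ sin δ + cos φ cos δ sin H₀ = 2.0838×0.88782×0.24654 + 0.46020×0.96913×0.87129 = 0.456109 + 0.388590 = 0.844699.
Q̄ = (S₀/π) × [bracket] = (1361/π) × 0.844699 = 365.94 W/m².
Ratio Q̄_A / Q̄_B = 145.61 / 365.94 = 0.3979.

Q̄_A / Q̄_B ≈ 0.398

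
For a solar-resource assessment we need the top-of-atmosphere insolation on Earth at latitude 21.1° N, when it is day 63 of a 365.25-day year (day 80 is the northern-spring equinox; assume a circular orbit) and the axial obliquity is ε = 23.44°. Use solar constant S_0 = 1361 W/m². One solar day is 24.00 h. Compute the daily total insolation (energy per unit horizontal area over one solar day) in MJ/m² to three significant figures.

Solar longitude: L_s = 360° × (63 − 80)/365.25 = -16.756°, i.e. -16.756° + 360° = 343.244°.
sin δ = sin 23.44° × sin 343.244° = -0.11468, so δ = -6.585°.
cos h₀ = −tan(+21.1°) tan(-6.585°) = 0.0445, h₀ = 1.5262 rad.
Bracket: h₀ sin ϕ sin δ + cos ϕ cos δ sin h₀ = 1.5262×0.36000×-0.11468 + 0.93295×0.99340×0.99901 = -0.063009 + 0.925875 = 0.862866.
Q̄ = (S_0/π) × [bracket] = (1361/π) × 0.862866 = 373.81 W/m².
Daily total = Q̄ × 24.00 h × 3600 s/h = 373.81 × 24.00 × 3600 / 10⁶ = 32.30 MJ/m².

32.3 MJ/m²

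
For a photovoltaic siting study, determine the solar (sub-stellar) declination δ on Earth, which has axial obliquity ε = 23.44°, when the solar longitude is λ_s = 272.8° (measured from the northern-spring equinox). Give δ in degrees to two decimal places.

sin δ = sin ε · sin λ_s = sin 23.44° × sin 272.8° = -0.397314.
δ = arcsin(-0.397314) = -23.41°.

δ = -23.41°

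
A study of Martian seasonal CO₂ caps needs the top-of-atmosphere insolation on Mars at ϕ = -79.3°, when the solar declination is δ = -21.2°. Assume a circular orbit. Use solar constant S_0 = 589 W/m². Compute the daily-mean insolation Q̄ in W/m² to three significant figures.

Q̄ ≈ 209 W/m²

cos h₀ = −tan(-79.3°) tan(-21.200°) = -2.0528 ≤ −1 ⇒ polar day, h₀ = π.
Bracket: h₀ sin ϕ sin δ + cos ϕ cos δ sin h₀ = 3.1416×-0.98261×-0.36162 + 0.18567×0.93232×0.00000 = 1.116309 + 0.000000 = 1.116309.
Q̄ = (S_0/π) × [bracket] = (589/π) × 1.116309 = 209.3 W/m².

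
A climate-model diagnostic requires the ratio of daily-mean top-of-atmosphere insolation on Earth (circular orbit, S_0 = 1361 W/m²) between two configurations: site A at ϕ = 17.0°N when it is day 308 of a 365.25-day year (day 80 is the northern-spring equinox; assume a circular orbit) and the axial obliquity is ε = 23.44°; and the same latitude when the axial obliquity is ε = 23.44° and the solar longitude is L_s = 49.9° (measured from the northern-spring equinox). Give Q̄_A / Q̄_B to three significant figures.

Q̄_A / Q̄_B ≈ 0.752

— Configuration A (ϕ=+17.0°):
Solar longitude: L_s = 360° × (308 − 80)/365.25 = 224.723°.
sin δ = sin 23.44° × sin 224.723° = -0.27991, so δ = -16.255°.
cos h₀ = −tan(+17.0°) tan(-16.255°) = 0.0891, h₀ = 1.4815 rad.
Bracket: h₀ sin ϕ sin δ + cos ϕ cos δ sin h₀ = 1.4815×0.29237×-0.27991 + 0.95630×0.96002×0.99602 = -0.121242 + 0.914413 = 0.793171.
Q̄ = (S_0/π) × [bracket] = (1361/π) × 0.793171 = 343.62 W/m².
— Configuration B (ϕ=+17.0°):
Solar declination: sin δ = sin ε · sin L_s = sin 23.44° × sin 49.9° = 0.30428, so δ = +17.715°.
cos h₀ = −tan(+17.0°) tan(+17.715°) = -0.0977, h₀ = 1.6686 rad.
Bracket: h₀ sin ϕ sin δ + cos ϕ cos δ sin h₀ = 1.6686×0.29237×0.30428 + 0.95630×0.95258×0.99522 = 0.148443 + 0.906598 = 1.055041.
Q̄ = (S_0/π) × [bracket] = (1361/π) × 1.055041 = 457.06 W/m².
Ratio Q̄_A / Q̄_B = 343.62 / 457.06 = 0.7518.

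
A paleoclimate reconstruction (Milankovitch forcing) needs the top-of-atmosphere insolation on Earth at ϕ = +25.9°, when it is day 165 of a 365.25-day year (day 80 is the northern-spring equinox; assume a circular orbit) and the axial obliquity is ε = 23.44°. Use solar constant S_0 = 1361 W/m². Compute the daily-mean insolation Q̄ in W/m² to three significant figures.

Solar longitude: L_s = 360° × (165 − 80)/365.25 = 83.778°.
sin δ = sin 23.44° × sin 83.778° = 0.39545, so δ = +23.294°.
cos h₀ = −tan(+25.9°) tan(+23.294°) = -0.2091, h₀ = 1.7814 rad.
Bracket: h₀ sin ϕ sin δ + cos ϕ cos δ sin h₀ = 1.7814×0.43680×0.39545 + 0.89956×0.91849×0.97790 = 0.307706 + 0.807977 = 1.115683.
Q̄ = (S_0/π) × [bracket] = (1361/π) × 1.115683 = 483.3 W/m².

Q̄ ≈ 483 W/m²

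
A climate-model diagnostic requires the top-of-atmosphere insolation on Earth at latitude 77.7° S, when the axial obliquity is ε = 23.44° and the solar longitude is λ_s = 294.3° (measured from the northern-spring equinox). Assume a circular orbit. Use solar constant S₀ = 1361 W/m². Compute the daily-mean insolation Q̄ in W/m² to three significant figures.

Q̄ ≈ 482 W/m²

Solar declination: sin δ = sin ε · sin λ_s = sin 23.44° × sin 294.3° = -0.36255, so δ = -21.257°.
cos H₀ = −tan(-77.7°) tan(-21.257°) = -1.7842 ≤ −1 ⇒ polar day, H₀ = π.
Bracket: H₀ sin φ sin δ + cos φ cos δ sin H₀ = 3.1416×-0.97705×-0.36255 + 0.21303×0.93197×0.00000 = 1.112847 + 0.000000 = 1.112847.
Q̄ = (S₀/π) × [bracket] = (1361/π) × 1.112847 = 482.1 W/m².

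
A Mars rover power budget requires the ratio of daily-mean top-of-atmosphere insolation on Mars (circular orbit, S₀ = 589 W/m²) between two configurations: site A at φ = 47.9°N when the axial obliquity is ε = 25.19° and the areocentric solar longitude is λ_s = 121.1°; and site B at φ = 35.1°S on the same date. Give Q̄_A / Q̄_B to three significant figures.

Q̄_A / Q̄_B ≈ 2.40

— Configuration A (φ=+47.9°):
sin δ = sin 25.19° × sin 121.1° = 0.36445, so δ = +21.373°.
cos H₀ = −tan(+47.9°) tan(+21.373°) = -0.4331, H₀ = 2.0188 rad.
Bracket: H₀ sin φ sin δ + cos φ cos δ sin H₀ = 2.0188×0.74198×0.36445 + 0.67043×0.93122×0.90133 = 0.545913 + 0.562716 = 1.108629.
Q̄ = (S₀/π) × [bracket] = (589/π) × 1.108629 = 207.85 W/m².
— Configuration B (φ=-35.1°):
cos H₀ = −tan(-35.1°) tan(+21.373°) = 0.2751, H₀ = 1.2922 rad.
Bracket: H₀ sin φ sin δ + cos φ cos δ sin H₀ = 1.2922×-0.57501×0.36445 + 0.81815×0.93122×0.96143 = -0.270797 + 0.732492 = 0.461695.
Q̄ = (S₀/π) × [bracket] = (589/π) × 0.461695 = 86.561 W/m².
Ratio Q̄_A / Q̄_B = 207.85 / 86.561 = 2.401.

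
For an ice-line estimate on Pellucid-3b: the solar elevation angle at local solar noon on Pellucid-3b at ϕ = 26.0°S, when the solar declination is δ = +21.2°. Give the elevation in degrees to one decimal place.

At local noon the hour angle is zero, so the zenith angle equals |ϕ − δ| = |-26.0° − (+21.200°)| = 47.200°.
Elevation = 90° − 47.200° = 42.8°.

42.8°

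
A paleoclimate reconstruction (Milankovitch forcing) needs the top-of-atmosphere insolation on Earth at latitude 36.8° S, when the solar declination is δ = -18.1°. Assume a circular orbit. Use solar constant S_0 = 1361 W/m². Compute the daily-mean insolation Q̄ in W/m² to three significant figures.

cos h₀ = −tan(-36.8°) tan(-18.100°) = -0.2445, h₀ = 1.8178 rad.
Bracket: h₀ sin ϕ sin δ + cos ϕ cos δ sin h₀ = 1.8178×-0.59902×-0.31068 + 0.80073×0.95052×0.96965 = 0.338299 + 0.738010 = 1.076309.
Q̄ = (S_0/π) × [bracket] = (1361/π) × 1.076309 = 466.3 W/m².

Q̄ ≈ 466 W/m²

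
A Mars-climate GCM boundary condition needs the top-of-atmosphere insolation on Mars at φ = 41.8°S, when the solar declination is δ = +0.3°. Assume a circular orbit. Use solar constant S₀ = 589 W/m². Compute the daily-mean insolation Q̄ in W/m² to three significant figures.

cos H₀ = −tan(-41.8°) tan(+0.300°) = 0.0047, H₀ = 1.5661 rad.
Bracket: H₀ sin φ sin δ + cos φ cos δ sin H₀ = 1.5661×-0.66653×0.00524 + 0.74548×0.99999×0.99999 = -0.005470 + 0.745465 = 0.739995.
Q̄ = (S₀/π) × [bracket] = (589/π) × 0.739995 = 138.7 W/m².

Q̄ ≈ 139 W/m²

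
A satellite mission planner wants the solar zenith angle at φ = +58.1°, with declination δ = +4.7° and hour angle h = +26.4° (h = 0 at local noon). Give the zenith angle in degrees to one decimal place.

cos θ_z = sin φ sin δ + cos φ cos δ cos h = 0.069563 + 0.471737 = 0.541300.
θ_z = arccos(0.541300) = 57.2°.

θ_z = 57.2°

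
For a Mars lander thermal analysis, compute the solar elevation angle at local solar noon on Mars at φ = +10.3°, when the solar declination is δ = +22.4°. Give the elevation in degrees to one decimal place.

77.9°

At local noon the hour angle is zero, so the zenith angle equals |φ − δ| = |+10.3° − (+22.400°)| = 12.100°.
Elevation = 90° − 12.100° = 77.9°.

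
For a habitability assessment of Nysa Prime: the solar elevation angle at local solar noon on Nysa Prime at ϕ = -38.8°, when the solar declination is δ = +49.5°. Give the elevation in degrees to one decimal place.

At local noon the hour angle is zero, so the zenith angle equals |ϕ − δ| = |-38.8° − (+49.500°)| = 88.300°.
Elevation = 90° − 88.300° = 1.7°.

1.7°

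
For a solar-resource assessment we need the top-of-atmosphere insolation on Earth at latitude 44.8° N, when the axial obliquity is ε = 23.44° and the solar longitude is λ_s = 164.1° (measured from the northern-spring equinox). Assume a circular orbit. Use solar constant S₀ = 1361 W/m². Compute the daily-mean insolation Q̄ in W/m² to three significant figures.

Solar declination: sin δ = sin ε · sin λ_s = sin 23.44° × sin 164.1° = 0.10898, so δ = +6.256°.
cos H₀ = −tan(+44.8°) tan(+6.256°) = -0.1089, H₀ = 1.6799 rad.
Bracket: H₀ sin φ sin δ + cos φ cos δ sin H₀ = 1.6799×0.70463×0.10898 + 0.70957×0.99404×0.99406 = 0.129000 + 0.701151 = 0.830151.
Q̄ = (S₀/π) × [bracket] = (1361/π) × 0.830151 = 359.6 W/m².

Q̄ ≈ 360 W/m²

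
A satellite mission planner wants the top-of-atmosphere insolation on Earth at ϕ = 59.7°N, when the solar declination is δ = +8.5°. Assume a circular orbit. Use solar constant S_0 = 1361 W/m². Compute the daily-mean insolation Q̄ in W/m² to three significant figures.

Q̄ ≈ 310 W/m²

cos h₀ = −tan(+59.7°) tan(+8.500°) = -0.2558, h₀ = 1.8294 rad.
Bracket: h₀ sin ϕ sin δ + cos ϕ cos δ sin h₀ = 1.8294×0.86340×0.14781 + 0.50453×0.98902×0.96674 = 0.233466 + 0.482394 = 0.715860.
Q̄ = (S_0/π) × [bracket] = (1361/π) × 0.715860 = 310.1 W/m².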